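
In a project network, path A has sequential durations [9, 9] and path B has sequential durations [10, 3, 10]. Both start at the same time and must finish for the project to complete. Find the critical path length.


Path A total = 9 + 9 = 18
Path B total = 10 + 3 + 10 = 23
Critical path = longest path = max(18, 23) = 23

23


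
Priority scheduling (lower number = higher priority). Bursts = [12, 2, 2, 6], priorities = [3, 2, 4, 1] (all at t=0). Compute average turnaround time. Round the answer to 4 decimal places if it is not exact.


Sort by priority (ascending = highest first):
Order: [(1, 6), (2, 2), (3, 12), (4, 2)]
Completion times:
  Priority 1, burst=6, C=6
  Priority 2, burst=2, C=8
  Priority 3, burst=12, C=20
  Priority 4, burst=2, C=22
Average turnaround = 56/4 = 14.0

14.0


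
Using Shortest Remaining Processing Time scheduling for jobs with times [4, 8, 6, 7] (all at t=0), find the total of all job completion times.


Since all jobs arrive at t=0, SRPT equals SPT ordering.
SPT order: [4, 6, 7, 8]
Completion times:
  Job 1: p=4, C=4
  Job 2: p=6, C=10
  Job 3: p=7, C=17
  Job 4: p=8, C=25
Total completion time = 4 + 10 + 17 + 25 = 56

56


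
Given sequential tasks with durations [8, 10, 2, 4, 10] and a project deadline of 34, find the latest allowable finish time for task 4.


LF(activity 4) = deadline - sum of successor durations
Successors: activities 5 through 5 with durations [10]
Sum of successor durations = 10
LF = 34 - 10 = 24

24


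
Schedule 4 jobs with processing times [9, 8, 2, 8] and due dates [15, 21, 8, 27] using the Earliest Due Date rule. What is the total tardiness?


Sort by due date (EDD order): [(2, 8), (9, 15), (8, 21), (8, 27)]
Compute completion times and tardiness:
  Job 1: p=2, d=8, C=2, tardiness=max(0,2-8)=0
  Job 2: p=9, d=15, C=11, tardiness=max(0,11-15)=0
  Job 3: p=8, d=21, C=19, tardiness=max(0,19-21)=0
  Job 4: p=8, d=27, C=27, tardiness=max(0,27-27)=0
Total tardiness = 0

0


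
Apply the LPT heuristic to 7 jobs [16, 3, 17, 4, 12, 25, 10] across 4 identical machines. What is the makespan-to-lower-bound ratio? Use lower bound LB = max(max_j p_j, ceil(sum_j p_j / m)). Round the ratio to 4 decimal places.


LPT order: [25, 17, 16, 12, 10, 4, 3]
Machine loads after assignment: [25, 20, 20, 22]
LPT makespan = 25
Lower bound = max(max_job, ceil(total/4)) = max(25, 22) = 25
Ratio = 25 / 25 = 1.0

1.0


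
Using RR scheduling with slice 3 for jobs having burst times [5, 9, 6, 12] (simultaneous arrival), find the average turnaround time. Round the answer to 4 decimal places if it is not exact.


Time quantum = 3
Execution trace:
  J1 runs 3 units, time = 3
  J2 runs 3 units, time = 6
  J3 runs 3 units, time = 9
  J4 runs 3 units, time = 12
  J1 runs 2 units, time = 14
  J2 runs 3 units, time = 17
  J3 runs 3 units, time = 20
  J4 runs 3 units, time = 23
  J2 runs 3 units, time = 26
  J4 runs 3 units, time = 29
  J4 runs 3 units, time = 32
Finish times: [14, 26, 20, 32]
Average turnaround = 92/4 = 23.0

23.0


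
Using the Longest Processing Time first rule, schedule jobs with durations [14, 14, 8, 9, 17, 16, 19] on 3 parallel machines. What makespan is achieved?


Sort jobs in decreasing order (LPT): [19, 17, 16, 14, 14, 9, 8]
Assign each job to the least loaded machine:
  Machine 1: jobs [19, 9, 8], load = 36
  Machine 2: jobs [17, 14], load = 31
  Machine 3: jobs [16, 14], load = 30
Makespan = max load = 36

36


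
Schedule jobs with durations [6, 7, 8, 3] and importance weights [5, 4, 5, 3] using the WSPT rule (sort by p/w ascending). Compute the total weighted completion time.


Compute p/w ratios and sort ascending (WSPT): [(3, 3), (6, 5), (8, 5), (7, 4)]
Compute weighted completion times:
  Job (p=3,w=3): C=3, w*C=3*3=9
  Job (p=6,w=5): C=9, w*C=5*9=45
  Job (p=8,w=5): C=17, w*C=5*17=85
  Job (p=7,w=4): C=24, w*C=4*24=96
Total weighted completion time = 235

235


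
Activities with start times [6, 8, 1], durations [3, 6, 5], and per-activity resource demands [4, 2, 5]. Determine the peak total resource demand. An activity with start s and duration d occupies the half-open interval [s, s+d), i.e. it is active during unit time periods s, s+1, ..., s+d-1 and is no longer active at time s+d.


Each activity i is active on [start_i, start_i + duration_i).
Compute total resource usage per time slot:
  t=0: active resources = [], total = 0
  t=1: active resources = [5], total = 5
  t=2: active resources = [5], total = 5
  t=3: active resources = [5], total = 5
  t=4: active resources = [5], total = 5
  t=5: active resources = [5], total = 5
  t=6: active resources = [4], total = 4
  t=7: active resources = [4], total = 4
  t=8: active resources = [4, 2], total = 6
  t=9: active resources = [2], total = 2
  t=10: active resources = [2], total = 2
  t=11: active resources = [2], total = 2
  t=12: active resources = [2], total = 2
  t=13: active resources = [2], total = 2
Peak resource demand = 6

6


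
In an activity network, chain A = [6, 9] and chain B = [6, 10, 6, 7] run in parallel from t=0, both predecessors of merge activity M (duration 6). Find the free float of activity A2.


ES(A2) = sum of predecessors on chain A = 6
EF(A2) = ES + duration = 6 + 9 = 15
Successor of A2 is M. ES(M) = max(sum(A), sum(B)) = max(15, 29) = 29
Free float = ES(successor) - EF(current) = 29 - 15 = 14

14


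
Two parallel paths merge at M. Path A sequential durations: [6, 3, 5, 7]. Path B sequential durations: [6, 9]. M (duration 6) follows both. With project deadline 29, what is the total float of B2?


Forward pass: ES(B2) = sum of predecessors on chain B = 6
EF = ES + duration = 6 + 9 = 15
Backward pass: LF(M) = deadline = 29; LS(M) = 29 - 6 = 23
LF(B2) = LS(M) - sum(successors on chain B) = 23 - 0 = 23
LS = LF - duration = 23 - 9 = 14
Total float = LS - ES = 14 - 6 = 8

8


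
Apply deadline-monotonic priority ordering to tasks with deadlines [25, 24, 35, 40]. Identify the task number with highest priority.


Sort tasks by relative deadline (ascending):
  Task 2: deadline = 24
  Task 1: deadline = 25
  Task 3: deadline = 35
  Task 4: deadline = 40
Priority order (highest first): [2, 1, 3, 4]
Highest priority task = 2

2


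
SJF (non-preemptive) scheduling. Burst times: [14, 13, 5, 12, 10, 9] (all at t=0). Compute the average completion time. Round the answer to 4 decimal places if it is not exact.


SJF order (ascending): [5, 9, 10, 12, 13, 14]
Completion times:
  Job 1: burst=5, C=5
  Job 2: burst=9, C=14
  Job 3: burst=10, C=24
  Job 4: burst=12, C=36
  Job 5: burst=13, C=49
  Job 6: burst=14, C=63
Average completion = 191/6 = 31.8333

31.8333


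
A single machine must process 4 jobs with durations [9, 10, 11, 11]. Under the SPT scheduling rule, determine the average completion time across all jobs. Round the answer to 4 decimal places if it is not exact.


Sort jobs by processing time (SPT order): [9, 10, 11, 11]
Compute completion times sequentially:
  Job 1: processing = 9, completes at 9
  Job 2: processing = 10, completes at 19
  Job 3: processing = 11, completes at 30
  Job 4: processing = 11, completes at 41
Sum of completion times = 99
Average completion time = 99/4 = 24.75

24.75


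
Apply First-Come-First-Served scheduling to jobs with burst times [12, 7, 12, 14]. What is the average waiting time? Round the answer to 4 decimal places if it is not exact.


FCFS order (as given): [12, 7, 12, 14]
Waiting times:
  Job 1: wait = 0
  Job 2: wait = 12
  Job 3: wait = 19
  Job 4: wait = 31
Sum of waiting times = 62
Average waiting time = 62/4 = 15.5

15.5


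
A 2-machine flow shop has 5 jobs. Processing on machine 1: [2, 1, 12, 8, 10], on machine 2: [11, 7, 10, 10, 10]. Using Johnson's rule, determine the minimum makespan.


Apply Johnson's rule:
  Group 1 (a <= b): [(2, 1, 7), (1, 2, 11), (4, 8, 10), (5, 10, 10)]
  Group 2 (a > b): [(3, 12, 10)]
Optimal job order: [2, 1, 4, 5, 3]
Schedule:
  Job 2: M1 done at 1, M2 done at 8
  Job 1: M1 done at 3, M2 done at 19
  Job 4: M1 done at 11, M2 done at 29
  Job 5: M1 done at 21, M2 done at 39
  Job 3: M1 done at 33, M2 done at 49
Makespan = 49

49


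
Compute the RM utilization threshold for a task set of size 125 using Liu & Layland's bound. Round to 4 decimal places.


Compute 2^(1/125) = 1.0055605804
Subtract 1: 1.0055605804 - 1 = 0.0055605804
Multiply by n: 125 * 0.0055605804 = 0.6950725500
Round to 4 dp: 0.6951

0.6951


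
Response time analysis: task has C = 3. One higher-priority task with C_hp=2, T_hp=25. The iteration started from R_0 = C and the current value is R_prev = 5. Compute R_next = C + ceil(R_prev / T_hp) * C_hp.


R_next = C + ceil(R_prev / T_hp) * C_hp
ceil(5 / 25) = ceil(0.2) = 1
Interference = 1 * 2 = 2
R_next = 3 + 2 = 5
R_next = R_prev, so the iteration has converged (response time = 5).

5


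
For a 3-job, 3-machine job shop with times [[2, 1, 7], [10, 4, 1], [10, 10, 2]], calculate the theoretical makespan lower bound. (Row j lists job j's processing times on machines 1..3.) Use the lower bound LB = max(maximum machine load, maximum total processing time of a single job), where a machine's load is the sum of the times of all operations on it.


Machine loads:
  Machine 1: 2 + 10 + 10 = 22
  Machine 2: 1 + 4 + 10 = 15
  Machine 3: 7 + 1 + 2 = 10
Max machine load = 22
Job totals:
  Job 1: 10
  Job 2: 15
  Job 3: 22
Max job total = 22
Lower bound = max(22, 22) = 22

22


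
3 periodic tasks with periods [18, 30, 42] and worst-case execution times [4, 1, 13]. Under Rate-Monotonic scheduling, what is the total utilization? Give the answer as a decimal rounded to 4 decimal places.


Compute individual utilizations (exact fractions):
  Task 1: C/T = 4/18 = 2/9 (approx. 0.2222)
  Task 2: C/T = 1/30 (approx. 0.0333)
  Task 3: C/T = 13/42 (approx. 0.3095)
Total utilization U = 2/9 + 1/30 + 13/42 = 178/315
Rounded to 4 decimal places: U = 0.5651
RM (Liu & Layland) bound for 3 tasks = 0.779763; compare with U = 178/315 (approx. 0.565079)
U <= bound, so schedulable by RM sufficient condition.

0.5651


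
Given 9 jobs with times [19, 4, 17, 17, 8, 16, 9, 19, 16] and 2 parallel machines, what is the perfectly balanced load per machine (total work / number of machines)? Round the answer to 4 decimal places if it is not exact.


Total processing time = 19 + 4 + 17 + 17 + 8 + 16 + 9 + 19 + 16 = 125
Number of machines = 2
Ideal balanced load = 125 / 2 = 62.5

62.5


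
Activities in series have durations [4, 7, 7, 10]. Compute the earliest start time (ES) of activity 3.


Activity 3 starts after activities 1 through 2 complete.
Predecessor durations: [4, 7]
ES = 4 + 7 = 11

11


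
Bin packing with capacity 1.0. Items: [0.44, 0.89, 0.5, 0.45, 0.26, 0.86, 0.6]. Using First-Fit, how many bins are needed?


Place items sequentially using First-Fit:
  Item 0.44 -> new Bin 1
  Item 0.89 -> new Bin 2
  Item 0.5 -> Bin 1 (now 0.94)
  Item 0.45 -> new Bin 3
  Item 0.26 -> Bin 3 (now 0.71)
  Item 0.86 -> new Bin 4
  Item 0.6 -> new Bin 5
Total bins used = 5

5


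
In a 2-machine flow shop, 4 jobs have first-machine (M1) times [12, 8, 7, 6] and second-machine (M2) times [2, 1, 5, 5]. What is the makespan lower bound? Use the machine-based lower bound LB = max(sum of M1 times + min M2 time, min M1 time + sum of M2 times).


LB1 = sum(M1 times) + min(M2 times) = 33 + 1 = 34
LB2 = min(M1 times) + sum(M2 times) = 6 + 13 = 19
Lower bound = max(LB1, LB2) = max(34, 19) = 34

34


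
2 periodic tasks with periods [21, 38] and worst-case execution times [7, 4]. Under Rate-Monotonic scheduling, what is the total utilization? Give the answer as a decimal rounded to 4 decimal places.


Compute individual utilizations (exact fractions):
  Task 1: C/T = 7/21 = 1/3 (approx. 0.3333)
  Task 2: C/T = 4/38 = 2/19 (approx. 0.1053)
Total utilization U = 1/3 + 2/19 = 25/57
Rounded to 4 decimal places: U = 0.4386
RM (Liu & Layland) bound for 2 tasks = 0.828427; compare with U = 25/57 (approx. 0.438596)
U <= bound, so schedulable by RM sufficient condition.

0.4386


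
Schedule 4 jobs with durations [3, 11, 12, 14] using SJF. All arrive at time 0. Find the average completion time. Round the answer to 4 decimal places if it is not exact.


SJF order (ascending): [3, 11, 12, 14]
Completion times:
  Job 1: burst=3, C=3
  Job 2: burst=11, C=14
  Job 3: burst=12, C=26
  Job 4: burst=14, C=40
Average completion = 83/4 = 20.75

20.75


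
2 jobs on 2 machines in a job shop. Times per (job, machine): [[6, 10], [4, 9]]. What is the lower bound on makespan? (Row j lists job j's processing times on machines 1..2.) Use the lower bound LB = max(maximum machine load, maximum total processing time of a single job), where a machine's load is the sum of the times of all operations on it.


Machine loads:
  Machine 1: 6 + 4 = 10
  Machine 2: 10 + 9 = 19
Max machine load = 19
Job totals:
  Job 1: 16
  Job 2: 13
Max job total = 16
Lower bound = max(19, 16) = 19

19


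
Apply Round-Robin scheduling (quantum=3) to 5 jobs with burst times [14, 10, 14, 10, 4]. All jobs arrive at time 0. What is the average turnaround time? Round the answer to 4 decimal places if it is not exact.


Time quantum = 3
Execution trace:
  J1 runs 3 units, time = 3
  J2 runs 3 units, time = 6
  J3 runs 3 units, time = 9
  J4 runs 3 units, time = 12
  J5 runs 3 units, time = 15
  J1 runs 3 units, time = 18
  J2 runs 3 units, time = 21
  J3 runs 3 units, time = 24
  J4 runs 3 units, time = 27
  J5 runs 1 units, time = 28
  J1 runs 3 units, time = 31
  J2 runs 3 units, time = 34
  J3 runs 3 units, time = 37
  J4 runs 3 units, time = 40
  J1 runs 3 units, time = 43
  J2 runs 1 units, time = 44
  J3 runs 3 units, time = 47
  J4 runs 1 units, time = 48
  J1 runs 2 units, time = 50
  J3 runs 2 units, time = 52
Finish times: [50, 44, 52, 48, 28]
Average turnaround = 222/5 = 44.4

44.4


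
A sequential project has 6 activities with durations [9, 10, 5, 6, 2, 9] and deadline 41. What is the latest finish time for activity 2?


LF(activity 2) = deadline - sum of successor durations
Successors: activities 3 through 6 with durations [5, 6, 2, 9]
Sum of successor durations = 22
LF = 41 - 22 = 19

19


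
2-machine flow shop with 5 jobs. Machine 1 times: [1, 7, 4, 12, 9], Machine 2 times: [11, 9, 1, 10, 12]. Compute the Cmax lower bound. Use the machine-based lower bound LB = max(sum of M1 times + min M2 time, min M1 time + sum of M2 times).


LB1 = sum(M1 times) + min(M2 times) = 33 + 1 = 34
LB2 = min(M1 times) + sum(M2 times) = 1 + 43 = 44
Lower bound = max(LB1, LB2) = max(34, 44) = 44

44


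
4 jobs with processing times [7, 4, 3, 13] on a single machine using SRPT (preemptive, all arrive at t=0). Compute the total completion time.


Since all jobs arrive at t=0, SRPT equals SPT ordering.
SPT order: [3, 4, 7, 13]
Completion times:
  Job 1: p=3, C=3
  Job 2: p=4, C=7
  Job 3: p=7, C=14
  Job 4: p=13, C=27
Total completion time = 3 + 7 + 14 + 27 = 51

51


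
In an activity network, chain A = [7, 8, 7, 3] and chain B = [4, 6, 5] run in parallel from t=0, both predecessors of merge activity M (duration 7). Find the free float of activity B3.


ES(B3) = sum of predecessors on chain B = 10
EF(B3) = ES + duration = 10 + 5 = 15
Successor of B3 is M. ES(M) = max(sum(A), sum(B)) = max(25, 15) = 25
Free float = ES(successor) - EF(current) = 25 - 15 = 10

10


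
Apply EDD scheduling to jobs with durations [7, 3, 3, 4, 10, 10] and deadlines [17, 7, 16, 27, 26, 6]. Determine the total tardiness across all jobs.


Sort by due date (EDD order): [(10, 6), (3, 7), (3, 16), (7, 17), (10, 26), (4, 27)]
Compute completion times and tardiness:
  Job 1: p=10, d=6, C=10, tardiness=max(0,10-6)=4
  Job 2: p=3, d=7, C=13, tardiness=max(0,13-7)=6
  Job 3: p=3, d=16, C=16, tardiness=max(0,16-16)=0
  Job 4: p=7, d=17, C=23, tardiness=max(0,23-17)=6
  Job 5: p=10, d=26, C=33, tardiness=max(0,33-26)=7
  Job 6: p=4, d=27, C=37, tardiness=max(0,37-27)=10
Total tardiness = 33

33


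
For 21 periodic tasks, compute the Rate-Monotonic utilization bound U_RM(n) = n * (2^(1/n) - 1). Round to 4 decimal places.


Compute 2^(1/21) = 1.0335577830
Subtract 1: 1.0335577830 - 1 = 0.0335577830
Multiply by n: 21 * 0.0335577830 = 0.7047134430
Round to 4 dp: 0.7047

0.7047


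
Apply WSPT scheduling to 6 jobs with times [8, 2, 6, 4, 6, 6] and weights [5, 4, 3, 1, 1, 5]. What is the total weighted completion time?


Compute p/w ratios and sort ascending (WSPT): [(2, 4), (6, 5), (8, 5), (6, 3), (4, 1), (6, 1)]
Compute weighted completion times:
  Job (p=2,w=4): C=2, w*C=4*2=8
  Job (p=6,w=5): C=8, w*C=5*8=40
  Job (p=8,w=5): C=16, w*C=5*16=80
  Job (p=6,w=3): C=22, w*C=3*22=66
  Job (p=4,w=1): C=26, w*C=1*26=26
  Job (p=6,w=1): C=32, w*C=1*32=32
Total weighted completion time = 252

252


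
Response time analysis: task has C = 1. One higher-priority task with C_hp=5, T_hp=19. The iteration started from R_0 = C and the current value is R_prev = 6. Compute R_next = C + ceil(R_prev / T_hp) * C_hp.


R_next = C + ceil(R_prev / T_hp) * C_hp
ceil(6 / 19) = ceil(0.3158) = 1
Interference = 1 * 5 = 5
R_next = 1 + 5 = 6
R_next = R_prev, so the iteration has converged (response time = 6).

6


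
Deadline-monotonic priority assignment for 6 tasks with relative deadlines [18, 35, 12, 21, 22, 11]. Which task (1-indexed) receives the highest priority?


Sort tasks by relative deadline (ascending):
  Task 6: deadline = 11
  Task 3: deadline = 12
  Task 1: deadline = 18
  Task 4: deadline = 21
  Task 5: deadline = 22
  Task 2: deadline = 35
Priority order (highest first): [6, 3, 1, 4, 5, 2]
Highest priority task = 6

6


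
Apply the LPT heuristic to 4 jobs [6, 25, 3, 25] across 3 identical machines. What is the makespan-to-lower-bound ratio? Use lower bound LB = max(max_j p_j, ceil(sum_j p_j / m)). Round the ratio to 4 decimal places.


LPT order: [25, 25, 6, 3]
Machine loads after assignment: [25, 25, 9]
LPT makespan = 25
Lower bound = max(max_job, ceil(total/3)) = max(25, 20) = 25
Ratio = 25 / 25 = 1.0

1.0


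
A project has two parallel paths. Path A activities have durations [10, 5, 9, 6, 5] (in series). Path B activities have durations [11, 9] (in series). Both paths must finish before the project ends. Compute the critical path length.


Path A total = 10 + 5 + 9 + 6 + 5 = 35
Path B total = 11 + 9 = 20
Critical path = longest path = max(35, 20) = 35

35


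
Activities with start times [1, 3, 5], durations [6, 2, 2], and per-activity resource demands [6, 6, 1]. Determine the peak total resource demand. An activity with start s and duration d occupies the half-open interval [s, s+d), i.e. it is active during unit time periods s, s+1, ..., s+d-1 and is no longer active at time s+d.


Each activity i is active on [start_i, start_i + duration_i).
Compute total resource usage per time slot:
  t=0: active resources = [], total = 0
  t=1: active resources = [6], total = 6
  t=2: active resources = [6], total = 6
  t=3: active resources = [6, 6], total = 12
  t=4: active resources = [6, 6], total = 12
  t=5: active resources = [6, 1], total = 7
  t=6: active resources = [6, 1], total = 7
Peak resource demand = 12

12


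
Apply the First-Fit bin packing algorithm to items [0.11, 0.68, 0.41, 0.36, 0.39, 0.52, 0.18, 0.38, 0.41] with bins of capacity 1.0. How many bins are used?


Place items sequentially using First-Fit:
  Item 0.11 -> new Bin 1
  Item 0.68 -> Bin 1 (now 0.79)
  Item 0.41 -> new Bin 2
  Item 0.36 -> Bin 2 (now 0.77)
  Item 0.39 -> new Bin 3
  Item 0.52 -> Bin 3 (now 0.91)
  Item 0.18 -> Bin 1 (now 0.97)
  Item 0.38 -> new Bin 4
  Item 0.41 -> Bin 4 (now 0.79)
Total bins used = 4

4


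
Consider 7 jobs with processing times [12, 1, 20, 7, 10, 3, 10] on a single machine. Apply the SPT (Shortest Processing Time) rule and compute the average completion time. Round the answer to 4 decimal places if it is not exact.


Sort jobs by processing time (SPT order): [1, 3, 7, 10, 10, 12, 20]
Compute completion times sequentially:
  Job 1: processing = 1, completes at 1
  Job 2: processing = 3, completes at 4
  Job 3: processing = 7, completes at 11
  Job 4: processing = 10, completes at 21
  Job 5: processing = 10, completes at 31
  Job 6: processing = 12, completes at 43
  Job 7: processing = 20, completes at 63
Sum of completion times = 174
Average completion time = 174/7 = 24.8571

24.8571


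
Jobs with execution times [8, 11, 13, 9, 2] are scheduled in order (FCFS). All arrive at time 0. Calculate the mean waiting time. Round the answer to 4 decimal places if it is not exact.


FCFS order (as given): [8, 11, 13, 9, 2]
Waiting times:
  Job 1: wait = 0
  Job 2: wait = 8
  Job 3: wait = 19
  Job 4: wait = 32
  Job 5: wait = 41
Sum of waiting times = 100
Average waiting time = 100/5 = 20.0

20.0


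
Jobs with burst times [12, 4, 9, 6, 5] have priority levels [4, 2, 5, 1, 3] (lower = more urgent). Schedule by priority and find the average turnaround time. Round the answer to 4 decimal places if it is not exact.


Sort by priority (ascending = highest first):
Order: [(1, 6), (2, 4), (3, 5), (4, 12), (5, 9)]
Completion times:
  Priority 1, burst=6, C=6
  Priority 2, burst=4, C=10
  Priority 3, burst=5, C=15
  Priority 4, burst=12, C=27
  Priority 5, burst=9, C=36
Average turnaround = 94/5 = 18.8

18.8


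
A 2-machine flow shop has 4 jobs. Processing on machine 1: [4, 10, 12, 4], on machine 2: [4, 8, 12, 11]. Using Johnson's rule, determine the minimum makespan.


Apply Johnson's rule:
  Group 1 (a <= b): [(1, 4, 4), (4, 4, 11), (3, 12, 12)]
  Group 2 (a > b): [(2, 10, 8)]
Optimal job order: [1, 4, 3, 2]
Schedule:
  Job 1: M1 done at 4, M2 done at 8
  Job 4: M1 done at 8, M2 done at 19
  Job 3: M1 done at 20, M2 done at 32
  Job 2: M1 done at 30, M2 done at 40
Makespan = 40

40


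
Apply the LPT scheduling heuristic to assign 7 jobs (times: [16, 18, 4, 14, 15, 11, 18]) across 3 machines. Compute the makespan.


Sort jobs in decreasing order (LPT): [18, 18, 16, 15, 14, 11, 4]
Assign each job to the least loaded machine:
  Machine 1: jobs [18, 14], load = 32
  Machine 2: jobs [18, 11, 4], load = 33
  Machine 3: jobs [16, 15], load = 31
Makespan = max load = 33

33


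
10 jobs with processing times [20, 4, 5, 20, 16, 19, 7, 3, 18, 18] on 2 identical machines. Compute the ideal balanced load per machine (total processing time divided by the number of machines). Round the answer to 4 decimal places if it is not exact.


Total processing time = 20 + 4 + 5 + 20 + 16 + 19 + 7 + 3 + 18 + 18 = 130
Number of machines = 2
Ideal balanced load = 130 / 2 = 65.0

65.0


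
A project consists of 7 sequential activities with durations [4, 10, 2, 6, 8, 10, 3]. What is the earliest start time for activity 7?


Activity 7 starts after activities 1 through 6 complete.
Predecessor durations: [4, 10, 2, 6, 8, 10]
ES = 4 + 10 + 2 + 6 + 8 + 10 = 40

40


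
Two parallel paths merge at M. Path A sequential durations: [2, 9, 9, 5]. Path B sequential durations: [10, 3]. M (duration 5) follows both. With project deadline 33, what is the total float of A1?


Forward pass: ES(A1) = sum of predecessors on chain A = 0
EF = ES + duration = 0 + 2 = 2
Backward pass: LF(M) = deadline = 33; LS(M) = 33 - 5 = 28
LF(A1) = LS(M) - sum(successors on chain A) = 28 - 23 = 5
LS = LF - duration = 5 - 2 = 3
Total float = LS - ES = 3 - 0 = 3

3


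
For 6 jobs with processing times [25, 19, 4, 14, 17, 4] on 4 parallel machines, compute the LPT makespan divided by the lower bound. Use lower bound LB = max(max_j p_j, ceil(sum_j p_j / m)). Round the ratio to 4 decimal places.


LPT order: [25, 19, 17, 14, 4, 4]
Machine loads after assignment: [25, 19, 21, 18]
LPT makespan = 25
Lower bound = max(max_job, ceil(total/4)) = max(25, 21) = 25
Ratio = 25 / 25 = 1.0

1.0


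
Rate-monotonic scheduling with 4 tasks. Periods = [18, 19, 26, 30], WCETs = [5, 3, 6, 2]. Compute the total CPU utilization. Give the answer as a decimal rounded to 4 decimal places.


Compute individual utilizations (exact fractions):
  Task 1: C/T = 5/18 (approx. 0.2778)
  Task 2: C/T = 3/19 (approx. 0.1579)
  Task 3: C/T = 6/26 = 3/13 (approx. 0.2308)
  Task 4: C/T = 2/30 = 1/15 (approx. 0.0667)
Total utilization U = 5/18 + 3/19 + 3/13 + 1/15 = 16297/22230
Rounded to 4 decimal places: U = 0.7331
RM (Liu & Layland) bound for 4 tasks = 0.756828; compare with U = 16297/22230 (approx. 0.733108)
U <= bound, so schedulable by RM sufficient condition.

0.7331


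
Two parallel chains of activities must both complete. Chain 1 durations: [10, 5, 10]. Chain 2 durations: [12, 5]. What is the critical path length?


Path A total = 10 + 5 + 10 = 25
Path B total = 12 + 5 = 17
Critical path = longest path = max(25, 17) = 25

25


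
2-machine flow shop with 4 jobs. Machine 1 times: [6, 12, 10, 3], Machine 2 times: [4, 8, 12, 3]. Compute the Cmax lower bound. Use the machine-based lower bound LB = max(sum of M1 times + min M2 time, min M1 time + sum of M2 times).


LB1 = sum(M1 times) + min(M2 times) = 31 + 3 = 34
LB2 = min(M1 times) + sum(M2 times) = 3 + 27 = 30
Lower bound = max(LB1, LB2) = max(34, 30) = 34

34


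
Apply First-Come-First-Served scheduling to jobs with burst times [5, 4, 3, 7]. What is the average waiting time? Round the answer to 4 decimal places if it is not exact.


FCFS order (as given): [5, 4, 3, 7]
Waiting times:
  Job 1: wait = 0
  Job 2: wait = 5
  Job 3: wait = 9
  Job 4: wait = 12
Sum of waiting times = 26
Average waiting time = 26/4 = 6.5

6.5


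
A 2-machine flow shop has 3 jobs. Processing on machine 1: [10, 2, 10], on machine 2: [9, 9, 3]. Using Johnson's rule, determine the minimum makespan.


Apply Johnson's rule:
  Group 1 (a <= b): [(2, 2, 9)]
  Group 2 (a > b): [(1, 10, 9), (3, 10, 3)]
Optimal job order: [2, 1, 3]
Schedule:
  Job 2: M1 done at 2, M2 done at 11
  Job 1: M1 done at 12, M2 done at 21
  Job 3: M1 done at 22, M2 done at 25
Makespan = 25

25


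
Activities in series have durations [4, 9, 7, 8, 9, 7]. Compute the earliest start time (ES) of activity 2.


Activity 2 starts after activities 1 through 1 complete.
Predecessor durations: [4]
ES = 4 = 4

4


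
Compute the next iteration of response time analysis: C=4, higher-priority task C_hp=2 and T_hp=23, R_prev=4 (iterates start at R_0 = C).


R_next = C + ceil(R_prev / T_hp) * C_hp
ceil(4 / 23) = ceil(0.1739) = 1
Interference = 1 * 2 = 2
R_next = 4 + 2 = 6

6


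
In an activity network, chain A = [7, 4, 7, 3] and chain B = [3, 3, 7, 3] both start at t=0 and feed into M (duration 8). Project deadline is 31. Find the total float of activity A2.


Forward pass: ES(A2) = sum of predecessors on chain A = 7
EF = ES + duration = 7 + 4 = 11
Backward pass: LF(M) = deadline = 31; LS(M) = 31 - 8 = 23
LF(A2) = LS(M) - sum(successors on chain A) = 23 - 10 = 13
LS = LF - duration = 13 - 4 = 9
Total float = LS - ES = 9 - 7 = 2

2


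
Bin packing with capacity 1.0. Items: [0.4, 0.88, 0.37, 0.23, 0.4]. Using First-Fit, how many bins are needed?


Place items sequentially using First-Fit:
  Item 0.4 -> new Bin 1
  Item 0.88 -> new Bin 2
  Item 0.37 -> Bin 1 (now 0.77)
  Item 0.23 -> Bin 1 (now 1.0)
  Item 0.4 -> new Bin 3
Total bins used = 3

3


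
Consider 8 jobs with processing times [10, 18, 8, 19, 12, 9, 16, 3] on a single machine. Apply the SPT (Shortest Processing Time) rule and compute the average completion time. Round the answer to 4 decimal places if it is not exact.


Sort jobs by processing time (SPT order): [3, 8, 9, 10, 12, 16, 18, 19]
Compute completion times sequentially:
  Job 1: processing = 3, completes at 3
  Job 2: processing = 8, completes at 11
  Job 3: processing = 9, completes at 20
  Job 4: processing = 10, completes at 30
  Job 5: processing = 12, completes at 42
  Job 6: processing = 16, completes at 58
  Job 7: processing = 18, completes at 76
  Job 8: processing = 19, completes at 95
Sum of completion times = 335
Average completion time = 335/8 = 41.875

41.875


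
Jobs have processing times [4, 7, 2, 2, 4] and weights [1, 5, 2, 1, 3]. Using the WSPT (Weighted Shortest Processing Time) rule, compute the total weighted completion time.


Compute p/w ratios and sort ascending (WSPT): [(2, 2), (4, 3), (7, 5), (2, 1), (4, 1)]
Compute weighted completion times:
  Job (p=2,w=2): C=2, w*C=2*2=4
  Job (p=4,w=3): C=6, w*C=3*6=18
  Job (p=7,w=5): C=13, w*C=5*13=65
  Job (p=2,w=1): C=15, w*C=1*15=15
  Job (p=4,w=1): C=19, w*C=1*19=19
Total weighted completion time = 121

121


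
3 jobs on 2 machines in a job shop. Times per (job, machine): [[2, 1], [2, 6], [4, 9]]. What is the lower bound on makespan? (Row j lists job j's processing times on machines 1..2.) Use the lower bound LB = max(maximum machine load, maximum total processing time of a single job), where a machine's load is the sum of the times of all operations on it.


Machine loads:
  Machine 1: 2 + 2 + 4 = 8
  Machine 2: 1 + 6 + 9 = 16
Max machine load = 16
Job totals:
  Job 1: 3
  Job 2: 8
  Job 3: 13
Max job total = 13
Lower bound = max(16, 13) = 16

16


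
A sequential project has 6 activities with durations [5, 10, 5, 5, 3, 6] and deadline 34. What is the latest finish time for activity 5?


LF(activity 5) = deadline - sum of successor durations
Successors: activities 6 through 6 with durations [6]
Sum of successor durations = 6
LF = 34 - 6 = 28

28


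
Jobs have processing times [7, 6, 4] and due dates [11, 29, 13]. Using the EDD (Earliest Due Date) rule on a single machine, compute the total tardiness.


Sort by due date (EDD order): [(7, 11), (4, 13), (6, 29)]
Compute completion times and tardiness:
  Job 1: p=7, d=11, C=7, tardiness=max(0,7-11)=0
  Job 2: p=4, d=13, C=11, tardiness=max(0,11-13)=0
  Job 3: p=6, d=29, C=17, tardiness=max(0,17-29)=0
Total tardiness = 0

0


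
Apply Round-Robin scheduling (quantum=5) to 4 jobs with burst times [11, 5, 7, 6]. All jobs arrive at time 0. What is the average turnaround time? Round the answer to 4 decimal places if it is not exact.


Time quantum = 5
Execution trace:
  J1 runs 5 units, time = 5
  J2 runs 5 units, time = 10
  J3 runs 5 units, time = 15
  J4 runs 5 units, time = 20
  J1 runs 5 units, time = 25
  J3 runs 2 units, time = 27
  J4 runs 1 units, time = 28
  J1 runs 1 units, time = 29
Finish times: [29, 10, 27, 28]
Average turnaround = 94/4 = 23.5

23.5


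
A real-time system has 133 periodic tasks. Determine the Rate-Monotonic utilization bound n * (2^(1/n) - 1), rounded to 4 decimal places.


Compute 2^(1/133) = 1.0052252371
Subtract 1: 1.0052252371 - 1 = 0.0052252371
Multiply by n: 133 * 0.0052252371 = 0.6949565343
Round to 4 dp: 0.6950

0.6950


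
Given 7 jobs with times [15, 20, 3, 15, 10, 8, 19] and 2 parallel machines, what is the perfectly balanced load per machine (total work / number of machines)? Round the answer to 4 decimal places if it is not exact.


Total processing time = 15 + 20 + 3 + 15 + 10 + 8 + 19 = 90
Number of machines = 2
Ideal balanced load = 90 / 2 = 45.0

45.0


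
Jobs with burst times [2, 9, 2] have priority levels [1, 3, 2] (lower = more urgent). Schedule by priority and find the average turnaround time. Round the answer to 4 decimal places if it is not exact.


Sort by priority (ascending = highest first):
Order: [(1, 2), (2, 2), (3, 9)]
Completion times:
  Priority 1, burst=2, C=2
  Priority 2, burst=2, C=4
  Priority 3, burst=9, C=13
Average turnaround = 19/3 = 6.3333

6.3333


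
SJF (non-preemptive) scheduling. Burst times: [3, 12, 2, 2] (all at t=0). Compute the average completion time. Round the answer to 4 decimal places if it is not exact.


SJF order (ascending): [2, 2, 3, 12]
Completion times:
  Job 1: burst=2, C=2
  Job 2: burst=2, C=4
  Job 3: burst=3, C=7
  Job 4: burst=12, C=19
Average completion = 32/4 = 8.0

8.0


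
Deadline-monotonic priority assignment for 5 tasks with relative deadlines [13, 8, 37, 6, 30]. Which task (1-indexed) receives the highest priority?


Sort tasks by relative deadline (ascending):
  Task 4: deadline = 6
  Task 2: deadline = 8
  Task 1: deadline = 13
  Task 5: deadline = 30
  Task 3: deadline = 37
Priority order (highest first): [4, 2, 1, 5, 3]
Highest priority task = 4

4


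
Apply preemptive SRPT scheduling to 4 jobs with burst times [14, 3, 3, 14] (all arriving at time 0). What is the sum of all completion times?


Since all jobs arrive at t=0, SRPT equals SPT ordering.
SPT order: [3, 3, 14, 14]
Completion times:
  Job 1: p=3, C=3
  Job 2: p=3, C=6
  Job 3: p=14, C=20
  Job 4: p=14, C=34
Total completion time = 3 + 6 + 20 + 34 = 63

63


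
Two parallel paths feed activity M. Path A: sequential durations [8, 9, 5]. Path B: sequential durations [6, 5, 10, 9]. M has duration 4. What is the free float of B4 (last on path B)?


ES(B4) = sum of predecessors on chain B = 21
EF(B4) = ES + duration = 21 + 9 = 30
Successor of B4 is M. ES(M) = max(sum(A), sum(B)) = max(22, 30) = 30
Free float = ES(successor) - EF(current) = 30 - 30 = 0

0


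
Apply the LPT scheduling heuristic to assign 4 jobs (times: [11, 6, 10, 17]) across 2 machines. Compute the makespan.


Sort jobs in decreasing order (LPT): [17, 11, 10, 6]
Assign each job to the least loaded machine:
  Machine 1: jobs [17, 6], load = 23
  Machine 2: jobs [11, 10], load = 21
Makespan = max load = 23

23


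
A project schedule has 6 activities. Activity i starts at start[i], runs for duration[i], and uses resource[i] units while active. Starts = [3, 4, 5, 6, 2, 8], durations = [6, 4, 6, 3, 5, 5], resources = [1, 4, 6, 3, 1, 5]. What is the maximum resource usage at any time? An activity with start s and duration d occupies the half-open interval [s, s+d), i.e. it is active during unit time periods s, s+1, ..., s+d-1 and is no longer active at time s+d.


Each activity i is active on [start_i, start_i + duration_i).
Compute total resource usage per time slot:
  t=0: active resources = [], total = 0
  t=1: active resources = [], total = 0
  t=2: active resources = [1], total = 1
  t=3: active resources = [1, 1], total = 2
  t=4: active resources = [1, 4, 1], total = 6
  t=5: active resources = [1, 4, 6, 1], total = 12
  t=6: active resources = [1, 4, 6, 3, 1], total = 15
  t=7: active resources = [1, 4, 6, 3], total = 14
  t=8: active resources = [1, 6, 3, 5], total = 15
  t=9: active resources = [6, 5], total = 11
  t=10: active resources = [6, 5], total = 11
  t=11: active resources = [5], total = 5
  t=12: active resources = [5], total = 5
Peak resource demand = 15

15


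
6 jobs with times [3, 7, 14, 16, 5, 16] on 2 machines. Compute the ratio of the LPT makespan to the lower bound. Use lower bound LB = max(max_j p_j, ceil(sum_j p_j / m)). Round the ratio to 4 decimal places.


LPT order: [16, 16, 14, 7, 5, 3]
Machine loads after assignment: [30, 31]
LPT makespan = 31
Lower bound = max(max_job, ceil(total/2)) = max(16, 31) = 31
Ratio = 31 / 31 = 1.0

1.0


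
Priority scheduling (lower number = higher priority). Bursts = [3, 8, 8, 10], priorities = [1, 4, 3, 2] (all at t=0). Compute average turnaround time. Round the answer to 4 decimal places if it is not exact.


Sort by priority (ascending = highest first):
Order: [(1, 3), (2, 10), (3, 8), (4, 8)]
Completion times:
  Priority 1, burst=3, C=3
  Priority 2, burst=10, C=13
  Priority 3, burst=8, C=21
  Priority 4, burst=8, C=29
Average turnaround = 66/4 = 16.5

16.5


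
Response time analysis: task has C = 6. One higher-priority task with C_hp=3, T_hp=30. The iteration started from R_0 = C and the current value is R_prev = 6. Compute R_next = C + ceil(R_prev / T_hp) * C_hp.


R_next = C + ceil(R_prev / T_hp) * C_hp
ceil(6 / 30) = ceil(0.2) = 1
Interference = 1 * 3 = 3
R_next = 6 + 3 = 9

9


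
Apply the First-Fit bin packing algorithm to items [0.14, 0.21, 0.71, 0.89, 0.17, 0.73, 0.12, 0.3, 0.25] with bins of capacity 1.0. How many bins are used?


Place items sequentially using First-Fit:
  Item 0.14 -> new Bin 1
  Item 0.21 -> Bin 1 (now 0.35)
  Item 0.71 -> new Bin 2
  Item 0.89 -> new Bin 3
  Item 0.17 -> Bin 1 (now 0.52)
  Item 0.73 -> new Bin 4
  Item 0.12 -> Bin 1 (now 0.64)
  Item 0.3 -> Bin 1 (now 0.94)
  Item 0.25 -> Bin 2 (now 0.96)
Total bins used = 4

4


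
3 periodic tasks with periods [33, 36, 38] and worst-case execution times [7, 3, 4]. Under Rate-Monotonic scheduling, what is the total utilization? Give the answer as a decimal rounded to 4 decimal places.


Compute individual utilizations (exact fractions):
  Task 1: C/T = 7/33 (approx. 0.2121)
  Task 2: C/T = 3/36 = 1/12 (approx. 0.0833)
  Task 3: C/T = 4/38 = 2/19 (approx. 0.1053)
Total utilization U = 7/33 + 1/12 + 2/19 = 335/836
Rounded to 4 decimal places: U = 0.4007
RM (Liu & Layland) bound for 3 tasks = 0.779763; compare with U = 335/836 (approx. 0.400718)
U <= bound, so schedulable by RM sufficient condition.

0.4007


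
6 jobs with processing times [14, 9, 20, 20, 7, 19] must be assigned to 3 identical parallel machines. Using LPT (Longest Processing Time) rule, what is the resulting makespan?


Sort jobs in decreasing order (LPT): [20, 20, 19, 14, 9, 7]
Assign each job to the least loaded machine:
  Machine 1: jobs [20, 9], load = 29
  Machine 2: jobs [20, 7], load = 27
  Machine 3: jobs [19, 14], load = 33
Makespan = max load = 33

33


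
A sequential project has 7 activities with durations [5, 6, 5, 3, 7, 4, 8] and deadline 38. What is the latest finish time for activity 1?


LF(activity 1) = deadline - sum of successor durations
Successors: activities 2 through 7 with durations [6, 5, 3, 7, 4, 8]
Sum of successor durations = 33
LF = 38 - 33 = 5

5


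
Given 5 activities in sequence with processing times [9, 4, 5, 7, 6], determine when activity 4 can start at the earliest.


Activity 4 starts after activities 1 through 3 complete.
Predecessor durations: [9, 4, 5]
ES = 9 + 4 + 5 = 18

18


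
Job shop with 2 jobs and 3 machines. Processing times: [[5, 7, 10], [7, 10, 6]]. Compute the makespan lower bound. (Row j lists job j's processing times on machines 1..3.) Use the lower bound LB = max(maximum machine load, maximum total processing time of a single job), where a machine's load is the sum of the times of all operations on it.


Machine loads:
  Machine 1: 5 + 7 = 12
  Machine 2: 7 + 10 = 17
  Machine 3: 10 + 6 = 16
Max machine load = 17
Job totals:
  Job 1: 22
  Job 2: 23
Max job total = 23
Lower bound = max(17, 23) = 23

23


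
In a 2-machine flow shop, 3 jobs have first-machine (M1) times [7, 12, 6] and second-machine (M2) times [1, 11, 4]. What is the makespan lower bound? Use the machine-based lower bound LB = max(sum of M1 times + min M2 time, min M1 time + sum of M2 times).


LB1 = sum(M1 times) + min(M2 times) = 25 + 1 = 26
LB2 = min(M1 times) + sum(M2 times) = 6 + 16 = 22
Lower bound = max(LB1, LB2) = max(26, 22) = 26

26


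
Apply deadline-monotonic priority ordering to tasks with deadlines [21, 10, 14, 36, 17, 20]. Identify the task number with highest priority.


Sort tasks by relative deadline (ascending):
  Task 2: deadline = 10
  Task 3: deadline = 14
  Task 5: deadline = 17
  Task 6: deadline = 20
  Task 1: deadline = 21
  Task 4: deadline = 36
Priority order (highest first): [2, 3, 5, 6, 1, 4]
Highest priority task = 2

2


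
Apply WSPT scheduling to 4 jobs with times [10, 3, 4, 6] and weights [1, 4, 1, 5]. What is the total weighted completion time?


Compute p/w ratios and sort ascending (WSPT): [(3, 4), (6, 5), (4, 1), (10, 1)]
Compute weighted completion times:
  Job (p=3,w=4): C=3, w*C=4*3=12
  Job (p=6,w=5): C=9, w*C=5*9=45
  Job (p=4,w=1): C=13, w*C=1*13=13
  Job (p=10,w=1): C=23, w*C=1*23=23
Total weighted completion time = 93

93


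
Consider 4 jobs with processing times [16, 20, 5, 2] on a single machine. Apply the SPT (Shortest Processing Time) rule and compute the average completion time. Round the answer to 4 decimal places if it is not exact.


Sort jobs by processing time (SPT order): [2, 5, 16, 20]
Compute completion times sequentially:
  Job 1: processing = 2, completes at 2
  Job 2: processing = 5, completes at 7
  Job 3: processing = 16, completes at 23
  Job 4: processing = 20, completes at 43
Sum of completion times = 75
Average completion time = 75/4 = 18.75

18.75
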